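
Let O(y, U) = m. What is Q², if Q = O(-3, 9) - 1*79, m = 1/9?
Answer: 504100/81 ≈ 6223.5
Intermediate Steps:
m = ⅑ ≈ 0.11111
O(y, U) = ⅑
Q = -710/9 (Q = ⅑ - 1*79 = ⅑ - 79 = -710/9 ≈ -78.889)
Q² = (-710/9)² = 504100/81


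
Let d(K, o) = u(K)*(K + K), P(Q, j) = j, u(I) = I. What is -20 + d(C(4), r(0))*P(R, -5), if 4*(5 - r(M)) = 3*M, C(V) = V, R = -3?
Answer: -180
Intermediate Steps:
r(M) = 5 - 3*M/4
d(K, o) = 2*K**2 (d(K, o) = K*(K + K) = K*(2*K) = 2*K**2)
-20 + d(C(4), r(0))*P(R, -5) = -20 + (2*4**2)*(-5) = -20 + (2*16)*(-5) = -20 + 32*(-5) = -20 - 160 = -180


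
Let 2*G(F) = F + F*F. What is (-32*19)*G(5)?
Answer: -9120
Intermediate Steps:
G(F) = F/2 + F²/2 (G(F) = (F + F*F)/2 = (F + F²)/2 = F/2 + F²/2)
(-32*19)*G(5) = (-32*19)*((½)*5*(1 + 5)) = -304*5*6 = -608*15 = -9120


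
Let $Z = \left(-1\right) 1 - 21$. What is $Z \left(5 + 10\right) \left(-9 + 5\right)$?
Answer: $1320$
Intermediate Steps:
$Z = -22$ ($Z = -1 - 21 = -22$)
$Z \left(5 + 10\right) \left(-9 + 5\right) = - 22 \left(5 + 10\right) \left(-9 + 5\right) = - 22 \cdot 15 \left(-4\right) = \left(-22\right) \left(-60\right) = 1320$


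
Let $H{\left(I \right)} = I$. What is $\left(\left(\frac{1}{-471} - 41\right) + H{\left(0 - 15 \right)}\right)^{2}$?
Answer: $\frac{695746129}{221841} \approx 3136.2$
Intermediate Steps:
$\left(\left(\frac{1}{-471} - 41\right) + H{\left(0 - 15 \right)}\right)^{2} = \left(\left(\frac{1}{-471} - 41\right) + \left(0 - 15\right)\right)^{2} = \left(\left(- \frac{1}{471} - 41\right) + \left(0 - 15\right)\right)^{2} = \left(- \frac{19312}{471} - 15\right)^{2} = \left(- \frac{26377}{471}\right)^{2} = \frac{695746129}{221841}$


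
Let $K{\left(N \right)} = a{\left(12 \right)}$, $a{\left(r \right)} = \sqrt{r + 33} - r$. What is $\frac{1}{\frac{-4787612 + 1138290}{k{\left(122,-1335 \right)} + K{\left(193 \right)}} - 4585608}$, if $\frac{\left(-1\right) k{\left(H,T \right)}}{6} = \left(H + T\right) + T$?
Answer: $- \frac{53506774410276}{245373875160122970101} - \frac{5473983 \sqrt{5}}{2453738751601229701010} \approx -2.1806 \cdot 10^{-7}$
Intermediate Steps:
$a{\left(r \right)} = \sqrt{33 + r} - r$
$K{\left(N \right)} = -12 + 3 \sqrt{5}$ ($K{\left(N \right)} = \sqrt{33 + 12} - 12 = \sqrt{45} - 12 = 3 \sqrt{5} - 12 = -12 + 3 \sqrt{5}$)
$k{\left(H,T \right)} = - 12 T - 6 H$ ($k{\left(H,T \right)} = - 6 \left(\left(H + T\right) + T\right) = - 6 \left(H + 2 T\right) = - 12 T - 6 H$)
$\frac{1}{\frac{-4787612 + 1138290}{k{\left(122,-1335 \right)} + K{\left(193 \right)}} - 4585608} = \frac{1}{\frac{-4787612 + 1138290}{\left(\left(-12\right) \left(-1335\right) - 732\right) - \left(12 - 3 \sqrt{5}\right)} - 4585608} = \frac{1}{- \frac{3649322}{\left(16020 - 732\right) - \left(12 - 3 \sqrt{5}\right)} - 4585608} = \frac{1}{- \frac{3649322}{15288 - \left(12 - 3 \sqrt{5}\right)} - 4585608} = \frac{1}{- \frac{3649322}{15276 + 3 \sqrt{5}} - 4585608} = \frac{1}{-4585608 - \frac{3649322}{15276 + 3 \sqrt{5}}}$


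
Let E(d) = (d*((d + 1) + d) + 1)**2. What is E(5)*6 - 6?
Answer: 18810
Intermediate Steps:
E(d) = (1 + d*(1 + 2*d))**2 (E(d) = (d*((1 + d) + d) + 1)**2 = (d*(1 + 2*d) + 1)**2 = (1 + d*(1 + 2*d))**2)
E(5)*6 - 6 = (1 + 5 + 2*5**2)**2*6 - 6 = (1 + 5 + 2*25)**2*6 - 6 = (1 + 5 + 50)**2*6 - 6 = 56**2*6 - 6 = 3136*6 - 6 = 18816 - 6 = 18810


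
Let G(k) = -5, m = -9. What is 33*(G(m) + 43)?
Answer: 1254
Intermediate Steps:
33*(G(m) + 43) = 33*(-5 + 43) = 33*38 = 1254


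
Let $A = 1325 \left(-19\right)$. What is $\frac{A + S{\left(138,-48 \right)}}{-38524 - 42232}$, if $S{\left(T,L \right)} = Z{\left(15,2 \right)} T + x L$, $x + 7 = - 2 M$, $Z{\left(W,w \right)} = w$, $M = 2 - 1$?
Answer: $\frac{24467}{80756} \approx 0.30297$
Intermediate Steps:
$M = 1$
$x = -9$ ($x = -7 - 2 = -9$)
$A = -25175$
$S{\left(T,L \right)} = - 9 L + 2 T$ ($S{\left(T,L \right)} = 2 T - 9 L = - 9 L + 2 T$)
$\frac{A + S{\left(138,-48 \right)}}{-38524 - 42232} = \frac{-25175 + \left(\left(-9\right) \left(-48\right) + 2 \cdot 138\right)}{-38524 - 42232} = \frac{-25175 + \left(432 + 276\right)}{-80756} = \left(-25175 + 708\right) \left(- \frac{1}{80756}\right) = \left(-24467\right) \left(- \frac{1}{80756}\right) = \frac{24467}{80756}$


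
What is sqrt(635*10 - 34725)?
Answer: 5*I*sqrt(1135) ≈ 168.45*I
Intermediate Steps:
sqrt(635*10 - 34725) = sqrt(6350 - 34725) = sqrt(-28375) = 5*I*sqrt(1135)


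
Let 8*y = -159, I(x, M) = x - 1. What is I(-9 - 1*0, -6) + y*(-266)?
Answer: 21107/4 ≈ 5276.8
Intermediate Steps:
I(x, M) = -1 + x
y = -159/8 (y = (1/8)*(-159) = -159/8 ≈ -19.875)
I(-9 - 1*0, -6) + y*(-266) = (-1 + (-9 - 1*0)) - 159/8*(-266) = (-1 + (-9 + 0)) + 21147/4 = (-1 - 9) + 21147/4 = -10 + 21147/4 = 21107/4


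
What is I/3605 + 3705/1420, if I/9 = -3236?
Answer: -5599911/1023820 ≈ -5.4696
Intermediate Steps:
I = -29124 (I = 9*(-3236) = -29124)
I/3605 + 3705/1420 = -29124/3605 + 3705/1420 = -29124*1/3605 + 3705*(1/1420) = -29124/3605 + 741/284 = -5599911/1023820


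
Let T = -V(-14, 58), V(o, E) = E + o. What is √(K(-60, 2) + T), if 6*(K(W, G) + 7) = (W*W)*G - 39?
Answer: √4570/2 ≈ 33.801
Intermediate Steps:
K(W, G) = -27/2 + G*W²/6 (K(W, G) = -7 + ((W*W)*G - 39)/6 = -7 + (W²*G - 39)/6 = -7 + (G*W² - 39)/6 = -7 + (-39 + G*W²)/6 = -7 + (-13/2 + G*W²/6) = -27/2 + G*W²/6)
T = -44 (T = -(58 - 14) = -1*44 = -44)
√(K(-60, 2) + T) = √((-27/2 + (⅙)*2*(-60)²) - 44) = √((-27/2 + (⅙)*2*3600) - 44) = √((-27/2 + 1200) - 44) = √(2373/2 - 44) = √(2285/2) = √4570/2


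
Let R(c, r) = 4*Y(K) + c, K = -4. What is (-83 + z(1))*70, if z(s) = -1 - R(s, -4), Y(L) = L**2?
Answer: -10430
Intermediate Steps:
R(c, r) = 64 + c (R(c, r) = 4*(-4)**2 + c = 4*16 + c = 64 + c)
z(s) = -65 - s (z(s) = -1 - (64 + s) = -1 + (-64 - s) = -65 - s)
(-83 + z(1))*70 = (-83 + (-65 - 1*1))*70 = (-83 + (-65 - 1))*70 = (-83 - 66)*70 = -149*70 = -10430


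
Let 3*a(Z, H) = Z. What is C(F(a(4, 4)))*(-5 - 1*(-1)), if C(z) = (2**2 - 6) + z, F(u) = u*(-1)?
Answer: 40/3 ≈ 13.333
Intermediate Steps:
a(Z, H) = Z/3
F(u) = -u
C(z) = -2 + z (C(z) = (4 - 6) + z = -2 + z)
C(F(a(4, 4)))*(-5 - 1*(-1)) = (-2 - 4/3)*(-5 - 1*(-1)) = (-2 - 1*4/3)*(-5 + 1) = (-2 - 4/3)*(-4) = -10/3*(-4) = 40/3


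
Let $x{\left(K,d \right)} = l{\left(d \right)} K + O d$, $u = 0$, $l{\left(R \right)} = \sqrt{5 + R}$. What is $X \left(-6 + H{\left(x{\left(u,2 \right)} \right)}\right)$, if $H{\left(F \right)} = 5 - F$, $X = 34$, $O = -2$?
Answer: $102$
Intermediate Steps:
$x{\left(K,d \right)} = - 2 d + K \sqrt{5 + d}$ ($x{\left(K,d \right)} = \sqrt{5 + d} K - 2 d = K \sqrt{5 + d} - 2 d = - 2 d + K \sqrt{5 + d}$)
$X \left(-6 + H{\left(x{\left(u,2 \right)} \right)}\right) = 34 \left(-6 + \left(5 - \left(\left(-2\right) 2 + 0 \sqrt{5 + 2}\right)\right)\right) = 34 \left(-6 + \left(5 - \left(-4 + 0 \sqrt{7}\right)\right)\right) = 34 \left(-6 + \left(5 - \left(-4 + 0\right)\right)\right) = 34 \left(-6 + \left(5 - -4\right)\right) = 34 \left(-6 + \left(5 + 4\right)\right) = 34 \left(-6 + 9\right) = 34 \cdot 3 = 102$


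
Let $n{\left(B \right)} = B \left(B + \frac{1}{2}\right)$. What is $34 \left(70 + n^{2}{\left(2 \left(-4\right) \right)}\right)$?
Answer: $124780$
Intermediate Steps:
$n{\left(B \right)} = B \left(\frac{1}{2} + B\right)$ ($n{\left(B \right)} = B \left(B + \frac{1}{2}\right) = B \left(\frac{1}{2} + B\right)$)
$34 \left(70 + n^{2}{\left(2 \left(-4\right) \right)}\right) = 34 \left(70 + \left(2 \left(-4\right) \left(\frac{1}{2} + 2 \left(-4\right)\right)\right)^{2}\right) = 34 \left(70 + \left(- 8 \left(\frac{1}{2} - 8\right)\right)^{2}\right) = 34 \left(70 + \left(\left(-8\right) \left(- \frac{15}{2}\right)\right)^{2}\right) = 34 \left(70 + 60^{2}\right) = 34 \left(70 + 3600\right) = 34 \cdot 3670 = 124780$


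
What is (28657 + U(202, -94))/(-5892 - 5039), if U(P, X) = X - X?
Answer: -28657/10931 ≈ -2.6216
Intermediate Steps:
U(P, X) = 0
(28657 + U(202, -94))/(-5892 - 5039) = (28657 + 0)/(-5892 - 5039) = 28657/(-10931) = 28657*(-1/10931) = -28657/10931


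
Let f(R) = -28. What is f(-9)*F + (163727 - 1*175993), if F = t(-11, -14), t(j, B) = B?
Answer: -11874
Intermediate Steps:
F = -14
f(-9)*F + (163727 - 1*175993) = -28*(-14) + (163727 - 1*175993) = 392 + (163727 - 175993) = 392 - 12266 = -11874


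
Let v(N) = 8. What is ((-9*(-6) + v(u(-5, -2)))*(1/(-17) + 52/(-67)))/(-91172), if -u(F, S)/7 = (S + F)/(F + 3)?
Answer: 29481/51922454 ≈ 0.00056779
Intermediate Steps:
u(F, S) = -7*(F + S)/(3 + F) (u(F, S) = -7*(S + F)/(F + 3) = -7*(F + S)/(3 + F))
((-9*(-6) + v(u(-5, -2)))*(1/(-17) + 52/(-67)))/(-91172) = ((-9*(-6) + 8)*(1/(-17) + 52/(-67)))/(-91172) = ((54 + 8)*(1*(-1/17) + 52*(-1/67)))*(-1/91172) = (62*(-1/17 - 52/67))*(-1/91172) = (62*(-951/1139))*(-1/91172) = -58962/1139*(-1/91172) = 29481/51922454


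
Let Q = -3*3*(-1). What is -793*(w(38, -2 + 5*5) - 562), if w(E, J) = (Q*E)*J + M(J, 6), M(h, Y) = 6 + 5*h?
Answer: -5888025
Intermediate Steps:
Q = 9 (Q = -9*(-1) = 9)
w(E, J) = 6 + 5*J + 9*E*J (w(E, J) = (9*E)*J + (6 + 5*J) = 9*E*J + (6 + 5*J) = 6 + 5*J + 9*E*J)
-793*(w(38, -2 + 5*5) - 562) = -793*((6 + 5*(-2 + 5*5) + 9*38*(-2 + 5*5)) - 562) = -793*((6 + 5*(-2 + 25) + 9*38*(-2 + 25)) - 562) = -793*((6 + 5*23 + 9*38*23) - 562) = -793*((6 + 115 + 7866) - 562) = -793*(7987 - 562) = -793*7425 = -5888025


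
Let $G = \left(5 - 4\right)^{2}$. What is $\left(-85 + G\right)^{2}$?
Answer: $7056$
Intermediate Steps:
$G = 1$ ($G = 1^{2} = 1$)
$\left(-85 + G\right)^{2} = \left(-85 + 1\right)^{2} = \left(-84\right)^{2} = 7056$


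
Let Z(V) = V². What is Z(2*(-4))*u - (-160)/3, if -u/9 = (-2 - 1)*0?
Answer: 160/3 ≈ 53.333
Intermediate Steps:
u = 0 (u = -9*(-2 - 1)*0 = -(-27)*0 = -9*0 = 0)
Z(2*(-4))*u - (-160)/3 = (2*(-4))²*0 - (-160)/3 = (-8)²*0 - (-160)/3 = 64*0 - 40*(-4/3) = 0 + 160/3 = 160/3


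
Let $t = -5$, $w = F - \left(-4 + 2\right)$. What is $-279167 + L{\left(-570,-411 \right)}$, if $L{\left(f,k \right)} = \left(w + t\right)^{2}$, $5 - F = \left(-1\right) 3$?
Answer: $-279142$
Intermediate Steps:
$F = 8$ ($F = 5 - \left(-1\right) 3 = 5 - -3 = 5 + 3 = 8$)
$w = 10$ ($w = 8 - \left(-4 + 2\right) = 8 - -2 = 8 + 2 = 10$)
$L{\left(f,k \right)} = 25$ ($L{\left(f,k \right)} = \left(10 - 5\right)^{2} = 5^{2} = 25$)
$-279167 + L{\left(-570,-411 \right)} = -279167 + 25 = -279142$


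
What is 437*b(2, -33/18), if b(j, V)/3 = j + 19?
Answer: 27531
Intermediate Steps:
b(j, V) = 57 + 3*j (b(j, V) = 3*(j + 19) = 3*(19 + j) = 57 + 3*j)
437*b(2, -33/18) = 437*(57 + 3*2) = 437*(57 + 6) = 437*63 = 27531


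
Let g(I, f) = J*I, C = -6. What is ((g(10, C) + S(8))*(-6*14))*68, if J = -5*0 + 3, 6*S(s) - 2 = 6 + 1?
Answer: -179928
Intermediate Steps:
S(s) = 3/2 (S(s) = ⅓ + (6 + 1)/6 = ⅓ + (⅙)*7 = ⅓ + 7/6 = 3/2)
J = 3 (J = 0 + 3 = 3)
g(I, f) = 3*I
((g(10, C) + S(8))*(-6*14))*68 = ((3*10 + 3/2)*(-6*14))*68 = ((30 + 3/2)*(-84))*68 = ((63/2)*(-84))*68 = -2646*68 = -179928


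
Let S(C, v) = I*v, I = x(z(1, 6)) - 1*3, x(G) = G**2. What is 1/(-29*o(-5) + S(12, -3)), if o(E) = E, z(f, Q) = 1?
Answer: 1/151 ≈ 0.0066225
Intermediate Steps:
I = -2 (I = 1**2 - 1*3 = 1 - 3 = -2)
S(C, v) = -2*v
1/(-29*o(-5) + S(12, -3)) = 1/(-29*(-5) - 2*(-3)) = 1/(145 + 6) = 1/151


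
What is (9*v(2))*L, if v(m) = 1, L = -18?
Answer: -162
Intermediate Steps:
(9*v(2))*L = (9*1)*(-18) = 9*(-18) = -162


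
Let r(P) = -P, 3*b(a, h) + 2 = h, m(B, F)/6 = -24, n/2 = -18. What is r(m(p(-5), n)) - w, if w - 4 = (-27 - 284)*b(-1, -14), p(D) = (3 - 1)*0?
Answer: -4556/3 ≈ -1518.7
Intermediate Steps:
n = -36 (n = 2*(-18) = -36)
p(D) = 0 (p(D) = 2*0 = 0)
m(B, F) = -144 (m(B, F) = 6*(-24) = -144)
b(a, h) = -⅔ + h/3
w = 4988/3 (w = 4 + (-27 - 284)*(-⅔ + (⅓)*(-14)) = 4 - 311*(-⅔ - 14/3) = 4 - 311*(-16/3) = 4 + 4976/3 = 4988/3 ≈ 1662.7)
r(m(p(-5), n)) - w = -1*(-144) - 1*4988/3 = 144 - 4988/3 = -4556/3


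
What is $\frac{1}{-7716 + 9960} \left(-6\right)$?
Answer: $- \frac{1}{374} \approx -0.0026738$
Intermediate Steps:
$\frac{1}{-7716 + 9960} \left(-6\right) = \frac{1}{2244} \left(-6\right) = - \frac{1}{374}$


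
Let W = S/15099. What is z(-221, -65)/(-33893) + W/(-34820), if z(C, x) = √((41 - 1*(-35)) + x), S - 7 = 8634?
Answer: -8641/525747180 - √11/33893 ≈ -0.00011429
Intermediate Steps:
S = 8641 (S = 7 + 8634 = 8641)
W = 8641/15099 ≈ 0.57229
z(C, x) = √(76 + x) (z(C, x) = √((41 + 35) + x) = √(76 + x))
z(-221, -65)/(-33893) + W/(-34820) = √(76 - 65)/(-33893) + (8641/15099)/(-34820) = √11*(-1/33893) + (8641/15099)*(-1/34820) = -√11/33893 - 8641/525747180 = -8641/525747180 - √11/33893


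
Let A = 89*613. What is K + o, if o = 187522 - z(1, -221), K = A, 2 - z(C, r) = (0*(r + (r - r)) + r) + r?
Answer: 241635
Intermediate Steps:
z(C, r) = 2 - 2*r (z(C, r) = 2 - ((0*(r + (r - r)) + r) + r) = 2 - ((0*(r + 0) + r) + r) = 2 - ((0*r + r) + r) = 2 - ((0 + r) + r) = 2 - (r + r) = 2 - 2*r)
A = 54557
K = 54557
o = 187078 (o = 187522 - (2 - 2*(-221)) = 187522 - (2 + 442) = 187522 - 1*444 = 187522 - 444 = 187078)
K + o = 54557 + 187078 = 241635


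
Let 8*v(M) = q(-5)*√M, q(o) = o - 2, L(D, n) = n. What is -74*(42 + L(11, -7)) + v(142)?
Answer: -2590 - 7*√142/8 ≈ -2600.4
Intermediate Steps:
q(o) = -2 + o
v(M) = -7*√M/8 (v(M) = ((-2 - 5)*√M)/8 = (-7*√M)/8 = -7*√M/8)
-74*(42 + L(11, -7)) + v(142) = -74*(42 - 7) - 7*√142/8 = -74*35 - 7*√142/8 = -2590 - 7*√142/8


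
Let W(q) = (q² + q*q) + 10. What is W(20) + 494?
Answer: 1304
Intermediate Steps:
W(q) = 10 + 2*q² (W(q) = (q² + q²) + 10 = 2*q² + 10 = 10 + 2*q²)
W(20) + 494 = (10 + 2*20²) + 494 = (10 + 2*400) + 494 = (10 + 800) + 494 = 810 + 494 = 1304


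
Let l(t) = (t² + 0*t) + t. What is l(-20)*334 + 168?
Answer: 127088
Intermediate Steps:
l(t) = t + t² (l(t) = (t² + 0) + t = t² + t = t + t²)
l(-20)*334 + 168 = -20*(1 - 20)*334 + 168 = -20*(-19)*334 + 168 = 380*334 + 168 = 126920 + 168 = 127088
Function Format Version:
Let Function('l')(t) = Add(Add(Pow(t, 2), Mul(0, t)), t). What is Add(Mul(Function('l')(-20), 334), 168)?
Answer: 127088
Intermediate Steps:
Function('l')(t) = Add(t, Pow(t, 2)) (Function('l')(t) = Add(Add(Pow(t, 2), 0), t) = Add(Pow(t, 2), t) = Add(t, Pow(t, 2)))
Add(Mul(Function('l')(-20), 334), 168) = Add(Mul(Mul(-20, Add(1, -20)), 334), 168) = Add(Mul(Mul(-20, -19), 334), 168) = Add(Mul(380, 334), 168) = Add(126920, 168) = 127088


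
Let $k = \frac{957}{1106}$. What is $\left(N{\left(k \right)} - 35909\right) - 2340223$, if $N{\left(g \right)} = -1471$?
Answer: $-2377603$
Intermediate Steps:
$k = \frac{957}{1106}$ ($k = 957 \cdot \frac{1}{1106} = \frac{957}{1106} \approx 0.86528$)
$\left(N{\left(k \right)} - 35909\right) - 2340223 = \left(-1471 - 35909\right) - 2340223 = -37380 - 2340223 = -2377603$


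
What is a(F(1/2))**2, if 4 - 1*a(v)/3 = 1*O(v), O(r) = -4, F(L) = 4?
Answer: 576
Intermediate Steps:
a(v) = 24 (a(v) = 12 - 3*(-4) = 12 + 12 = 24)
a(F(1/2))**2 = 24**2 = 576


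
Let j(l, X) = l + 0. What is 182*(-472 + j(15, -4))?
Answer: -83174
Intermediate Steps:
j(l, X) = l
182*(-472 + j(15, -4)) = 182*(-472 + 15) = 182*(-457) = -83174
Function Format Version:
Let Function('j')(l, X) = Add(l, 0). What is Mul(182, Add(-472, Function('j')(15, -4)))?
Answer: -83174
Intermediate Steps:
Function('j')(l, X) = l
Mul(182, Add(-472, Function('j')(15, -4))) = Mul(182, Add(-472, 15)) = Mul(182, -457) = -83174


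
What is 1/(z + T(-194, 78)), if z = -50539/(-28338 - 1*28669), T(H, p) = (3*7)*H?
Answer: -57007/232195979 ≈ -0.00024551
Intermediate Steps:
T(H, p) = 21*H
z = 50539/57007 (z = -50539/(-28338 - 28669) = -50539/(-57007) = -50539*(-1/57007) = 50539/57007 ≈ 0.88654)
1/(z + T(-194, 78)) = 1/(50539/57007 + 21*(-194)) = 1/(50539/57007 - 4074) = 1/(-232195979/57007) = -57007/232195979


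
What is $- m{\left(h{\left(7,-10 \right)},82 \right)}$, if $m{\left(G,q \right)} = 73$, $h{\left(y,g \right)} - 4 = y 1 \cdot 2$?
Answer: $-73$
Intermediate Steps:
$h{\left(y,g \right)} = 4 + 2 y$ ($h{\left(y,g \right)} = 4 + y 1 \cdot 2 = 4 + y 2 = 4 + 2 y$)
$- m{\left(h{\left(7,-10 \right)},82 \right)} = \left(-1\right) 73 = -73$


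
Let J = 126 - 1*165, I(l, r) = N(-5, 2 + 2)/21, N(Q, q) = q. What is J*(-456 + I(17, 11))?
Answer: 124436/7 ≈ 17777.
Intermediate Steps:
I(l, r) = 4/21 (I(l, r) = (2 + 2)/21 = 4*(1/21) = 4/21)
J = -39 (J = 126 - 165 = -39)
J*(-456 + I(17, 11)) = -39*(-456 + 4/21) = -39*(-9572/21) = 124436/7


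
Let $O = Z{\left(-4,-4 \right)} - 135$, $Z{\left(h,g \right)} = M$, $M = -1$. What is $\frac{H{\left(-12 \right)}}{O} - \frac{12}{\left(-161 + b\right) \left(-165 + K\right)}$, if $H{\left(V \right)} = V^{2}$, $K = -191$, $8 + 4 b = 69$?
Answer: $- \frac{934170}{882079} \approx -1.0591$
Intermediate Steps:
$b = \frac{61}{4}$ ($b = -2 + \frac{1}{4} \cdot 69 = -2 + \frac{69}{4} = \frac{61}{4} \approx 15.25$)
$Z{\left(h,g \right)} = -1$
$O = -136$ ($O = -1 - 135 = -136$)
$\frac{H{\left(-12 \right)}}{O} - \frac{12}{\left(-161 + b\right) \left(-165 + K\right)} = \frac{\left(-12\right)^{2}}{-136} - \frac{12}{\left(-161 + \frac{61}{4}\right) \left(-165 - 191\right)} = 144 \left(- \frac{1}{136}\right) - \frac{12}{\left(- \frac{583}{4}\right) \left(-356\right)} = - \frac{18}{17} - \frac{12}{51887} = - \frac{934170}{882079}$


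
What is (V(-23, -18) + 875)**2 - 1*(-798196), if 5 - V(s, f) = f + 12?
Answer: 1583192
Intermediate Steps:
V(s, f) = -7 - f (V(s, f) = 5 - (f + 12) = 5 - (12 + f) = 5 + (-12 - f) = -7 - f)
(V(-23, -18) + 875)**2 - 1*(-798196) = ((-7 - 1*(-18)) + 875)**2 - 1*(-798196) = ((-7 + 18) + 875)**2 + 798196 = (11 + 875)**2 + 798196 = 886**2 + 798196 = 784996 + 798196 = 1583192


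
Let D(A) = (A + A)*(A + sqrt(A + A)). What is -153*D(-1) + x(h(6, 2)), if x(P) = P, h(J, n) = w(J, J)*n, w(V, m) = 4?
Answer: -298 + 306*I*sqrt(2) ≈ -298.0 + 432.75*I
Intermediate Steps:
h(J, n) = 4*n
D(A) = 2*A*(A + sqrt(2)*sqrt(A)) (D(A) = (2*A)*(A + sqrt(2*A)) = (2*A)*(A + sqrt(2)*sqrt(A)) = 2*A*(A + sqrt(2)*sqrt(A)))
-153*D(-1) + x(h(6, 2)) = -153*(2*(-1)**2 + 2*sqrt(2)*(-1)**(3/2)) + 4*2 = -153*(2*1 + 2*sqrt(2)*(-I)) + 8 = -153*(2 - 2*I*sqrt(2)) + 8 = (-306 + 306*I*sqrt(2)) + 8 = -298 + 306*I*sqrt(2)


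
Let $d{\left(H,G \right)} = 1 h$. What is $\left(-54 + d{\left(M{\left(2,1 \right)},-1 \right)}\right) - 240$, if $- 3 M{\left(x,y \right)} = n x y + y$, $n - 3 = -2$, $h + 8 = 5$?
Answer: $-297$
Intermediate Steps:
$h = -3$ ($h = -8 + 5 = -3$)
$n = 1$ ($n = 3 - 2 = 1$)
$M{\left(x,y \right)} = - \frac{y}{3} - \frac{x y}{3}$ ($M{\left(x,y \right)} = - \frac{1 x y + y}{3} = - \frac{x y + y}{3} = - \frac{y + x y}{3} = - \frac{y}{3} - \frac{x y}{3}$)
$d{\left(H,G \right)} = -3$ ($d{\left(H,G \right)} = 1 \left(-3\right) = -3$)
$\left(-54 + d{\left(M{\left(2,1 \right)},-1 \right)}\right) - 240 = \left(-54 - 3\right) - 240 = -57 - 240 = -297$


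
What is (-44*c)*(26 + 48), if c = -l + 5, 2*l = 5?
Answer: -8140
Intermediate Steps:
l = 5/2 (l = (1/2)*5 = 5/2 ≈ 2.5000)
c = 5/2 (c = -1*5/2 + 5 = -5/2 + 5 = 5/2 ≈ 2.5000)
(-44*c)*(26 + 48) = (-44*5/2)*(26 + 48) = -110*74 = -8140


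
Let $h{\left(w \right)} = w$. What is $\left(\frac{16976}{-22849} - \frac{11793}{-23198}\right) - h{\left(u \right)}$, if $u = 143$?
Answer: $- \frac{75921658577}{530051102} \approx -143.23$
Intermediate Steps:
$\left(\frac{16976}{-22849} - \frac{11793}{-23198}\right) - h{\left(u \right)} = \left(\frac{16976}{-22849} - \frac{11793}{-23198}\right) - 143 = \left(16976 \left(- \frac{1}{22849}\right) - - \frac{11793}{23198}\right) - 143 = \left(- \frac{16976}{22849} + \frac{11793}{23198}\right) - 143 = - \frac{124350991}{530051102} - 143 = - \frac{75921658577}{530051102}$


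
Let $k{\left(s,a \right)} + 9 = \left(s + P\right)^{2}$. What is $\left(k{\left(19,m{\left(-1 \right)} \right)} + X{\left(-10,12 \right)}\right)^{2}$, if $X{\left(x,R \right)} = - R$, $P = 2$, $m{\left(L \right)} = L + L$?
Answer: $176400$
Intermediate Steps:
$m{\left(L \right)} = 2 L$
$k{\left(s,a \right)} = -9 + \left(2 + s\right)^{2}$ ($k{\left(s,a \right)} = -9 + \left(s + 2\right)^{2} = -9 + \left(2 + s\right)^{2}$)
$\left(k{\left(19,m{\left(-1 \right)} \right)} + X{\left(-10,12 \right)}\right)^{2} = \left(\left(-9 + \left(2 + 19\right)^{2}\right) - 12\right)^{2} = \left(\left(-9 + 21^{2}\right) - 12\right)^{2} = \left(\left(-9 + 441\right) - 12\right)^{2} = \left(432 - 12\right)^{2} = 420^{2} = 176400$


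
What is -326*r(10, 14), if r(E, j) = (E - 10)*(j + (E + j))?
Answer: 0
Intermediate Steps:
r(E, j) = (-10 + E)*(E + 2*j)
-326*r(10, 14) = -326*(10**2 - 20*14 - 10*10 + 2*10*14) = -326*(100 - 280 - 100 + 280) = -326*0 = 0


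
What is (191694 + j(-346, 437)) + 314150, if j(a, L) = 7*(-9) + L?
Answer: 506218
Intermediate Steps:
j(a, L) = -63 + L
(191694 + j(-346, 437)) + 314150 = (191694 + (-63 + 437)) + 314150 = (191694 + 374) + 314150 = 192068 + 314150 = 506218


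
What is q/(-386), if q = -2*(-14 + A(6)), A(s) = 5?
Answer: -9/193 ≈ -0.046632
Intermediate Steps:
q = 18 (q = -2*(-14 + 5) = -2*(-9) = 18)
q/(-386) = 18/(-386) = 18*(-1/386) = -9/193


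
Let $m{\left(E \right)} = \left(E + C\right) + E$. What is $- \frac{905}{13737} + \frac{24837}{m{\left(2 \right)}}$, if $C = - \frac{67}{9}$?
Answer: $- \frac{3070700876}{425847} \approx -7210.8$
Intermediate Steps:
$C = - \frac{67}{9}$ ($C = \left(-67\right) \frac{1}{9} = - \frac{67}{9} \approx -7.4444$)
$m{\left(E \right)} = - \frac{67}{9} + 2 E$ ($m{\left(E \right)} = \left(E - \frac{67}{9}\right) + E = \left(- \frac{67}{9} + E\right) + E = - \frac{67}{9} + 2 E$)
$- \frac{905}{13737} + \frac{24837}{m{\left(2 \right)}} = - \frac{905}{13737} + \frac{24837}{- \frac{67}{9} + 2 \cdot 2} = \left(-905\right) \frac{1}{13737} + \frac{24837}{- \frac{67}{9} + 4} = - \frac{905}{13737} + \frac{24837}{- \frac{31}{9}} = - \frac{905}{13737} + 24837 \left(- \frac{9}{31}\right) = - \frac{905}{13737} - \frac{223533}{31} = - \frac{3070700876}{425847}$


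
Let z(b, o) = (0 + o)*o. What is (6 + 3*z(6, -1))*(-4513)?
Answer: -40617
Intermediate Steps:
z(b, o) = o**2 (z(b, o) = o*o = o**2)
(6 + 3*z(6, -1))*(-4513) = (6 + 3*(-1)**2)*(-4513) = (6 + 3*1)*(-4513) = (6 + 3)*(-4513) = 9*(-4513) = -40617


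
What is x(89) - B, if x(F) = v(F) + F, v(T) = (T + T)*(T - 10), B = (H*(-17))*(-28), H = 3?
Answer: 12723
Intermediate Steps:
B = 1428 (B = (3*(-17))*(-28) = -51*(-28) = 1428)
v(T) = 2*T*(-10 + T) (v(T) = (2*T)*(-10 + T) = 2*T*(-10 + T))
x(F) = F + 2*F*(-10 + F) (x(F) = 2*F*(-10 + F) + F = F + 2*F*(-10 + F))
x(89) - B = 89*(-19 + 2*89) - 1*1428 = 89*(-19 + 178) - 1428 = 89*159 - 1428 = 14151 - 1428 = 12723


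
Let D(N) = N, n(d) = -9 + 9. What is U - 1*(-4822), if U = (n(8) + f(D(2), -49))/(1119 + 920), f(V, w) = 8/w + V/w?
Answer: 481770832/99911 ≈ 4822.0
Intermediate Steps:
n(d) = 0
U = -10/99911 (U = (0 + (8 + 2)/(-49))/(1119 + 920) = (0 - 1/49*10)/2039 = (0 - 10/49)*(1/2039) = -10/49*1/2039 = -10/99911 ≈ -0.00010009)
U - 1*(-4822) = -10/99911 - 1*(-4822) = -10/99911 + 4822 = 481770832/99911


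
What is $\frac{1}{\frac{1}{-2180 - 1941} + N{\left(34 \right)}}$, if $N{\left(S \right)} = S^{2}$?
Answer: $\frac{4121}{4763875} \approx 0.00086505$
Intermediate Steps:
$\frac{1}{\frac{1}{-2180 - 1941} + N{\left(34 \right)}} = \frac{1}{\frac{1}{-2180 - 1941} + 34^{2}} = \frac{1}{\frac{1}{-4121} + 1156} = \frac{1}{- \frac{1}{4121} + 1156} = \frac{1}{\frac{4763875}{4121}} = \frac{4121}{4763875}$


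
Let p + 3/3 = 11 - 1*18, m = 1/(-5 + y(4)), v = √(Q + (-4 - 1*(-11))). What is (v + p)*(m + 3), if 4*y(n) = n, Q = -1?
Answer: -22 + 11*√6/4 ≈ -15.264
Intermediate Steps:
y(n) = n/4
v = √6 (v = √(-1 + (-4 - 1*(-11))) = √(-1 + (-4 + 11)) = √(-1 + 7) = √6 ≈ 2.4495)
m = -¼ (m = 1/(-5 + (¼)*4) = 1/(-5 + 1) = 1/(-4) = -¼ ≈ -0.25000)
p = -8 (p = -1 + (11 - 1*18) = -1 + (11 - 18) = -1 - 7 = -8)
(v + p)*(m + 3) = (√6 - 8)*(-¼ + 3) = (-8 + √6)*(11/4) = -22 + 11*√6/4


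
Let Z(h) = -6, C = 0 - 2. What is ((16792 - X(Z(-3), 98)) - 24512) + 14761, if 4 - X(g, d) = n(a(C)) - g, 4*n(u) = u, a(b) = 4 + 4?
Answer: 7045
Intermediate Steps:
C = -2
a(b) = 8
n(u) = u/4
X(g, d) = 2 + g (X(g, d) = 4 - ((¼)*8 - g) = 4 - (2 - g) = 4 + (-2 + g) = 2 + g)
((16792 - X(Z(-3), 98)) - 24512) + 14761 = ((16792 - (2 - 6)) - 24512) + 14761 = ((16792 - 1*(-4)) - 24512) + 14761 = ((16792 + 4) - 24512) + 14761 = (16796 - 24512) + 14761 = -7716 + 14761 = 7045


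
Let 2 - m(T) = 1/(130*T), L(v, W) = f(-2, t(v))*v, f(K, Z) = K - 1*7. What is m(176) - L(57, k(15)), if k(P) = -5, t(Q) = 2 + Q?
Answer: 11783199/22880 ≈ 515.00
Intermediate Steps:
f(K, Z) = -7 + K (f(K, Z) = K - 7 = -7 + K)
L(v, W) = -9*v (L(v, W) = (-7 - 2)*v = -9*v)
m(T) = 2 - 1/(130*T)
m(176) - L(57, k(15)) = (2 - 1/130/176) - (-9)*57 = (2 - 1/130*1/176) - 1*(-513) = (2 - 1/22880) + 513 = 45759/22880 + 513 = 11783199/22880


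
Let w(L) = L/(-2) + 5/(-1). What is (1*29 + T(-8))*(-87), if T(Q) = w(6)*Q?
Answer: -8091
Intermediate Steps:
w(L) = -5 - L/2 (w(L) = L*(-½) + 5*(-1) = -L/2 - 5 = -5 - L/2)
T(Q) = -8*Q (T(Q) = (-5 - ½*6)*Q = (-5 - 3)*Q = -8*Q)
(1*29 + T(-8))*(-87) = (1*29 - 8*(-8))*(-87) = (29 + 64)*(-87) = 93*(-87) = -8091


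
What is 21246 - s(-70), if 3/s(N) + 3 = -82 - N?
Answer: 106231/5 ≈ 21246.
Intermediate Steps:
s(N) = 3/(-85 - N) (s(N) = 3/(-3 + (-82 - N)) = 3/(-85 - N))
21246 - s(-70) = 21246 - (-3)/(85 - 70) = 21246 - (-3)/15 = 21246 - 1*(-1/5) = 21246 + 1/5 = 106231/5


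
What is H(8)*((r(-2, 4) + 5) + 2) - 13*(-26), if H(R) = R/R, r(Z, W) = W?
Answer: 349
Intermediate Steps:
H(R) = 1
H(8)*((r(-2, 4) + 5) + 2) - 13*(-26) = 1*((4 + 5) + 2) - 13*(-26) = 1*(9 + 2) + 338 = 1*11 + 338 = 11 + 338 = 349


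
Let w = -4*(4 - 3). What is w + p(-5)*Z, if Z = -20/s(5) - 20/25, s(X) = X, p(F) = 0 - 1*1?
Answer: ⅘ ≈ 0.80000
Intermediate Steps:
p(F) = -1 (p(F) = 0 - 1 = -1)
w = -4 (w = -4*1 = -4)
Z = -24/5 (Z = -20/5 - 20/25 = -20*⅕ - 20*1/25 = -4 - ⅘ = -24/5 ≈ -4.8000)
w + p(-5)*Z = -4 - 1*(-24/5) = -4 + 24/5 = ⅘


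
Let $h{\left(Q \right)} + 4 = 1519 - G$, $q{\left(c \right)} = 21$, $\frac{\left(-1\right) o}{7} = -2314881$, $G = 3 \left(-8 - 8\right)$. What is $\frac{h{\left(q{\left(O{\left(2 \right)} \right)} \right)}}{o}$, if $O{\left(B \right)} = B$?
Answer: $\frac{521}{5401389} \approx 9.6457 \cdot 10^{-5}$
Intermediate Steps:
$G = -48$ ($G = 3 \left(-16\right) = -48$)
$o = 16204167$ ($o = \left(-7\right) \left(-2314881\right) = 16204167$)
$h{\left(Q \right)} = 1563$ ($h{\left(Q \right)} = -4 + \left(1519 - -48\right) = -4 + \left(1519 + 48\right) = -4 + 1567 = 1563$)
$\frac{h{\left(q{\left(O{\left(2 \right)} \right)} \right)}}{o} = \frac{1563}{16204167} = 1563 \cdot \frac{1}{16204167} = \frac{521}{5401389}$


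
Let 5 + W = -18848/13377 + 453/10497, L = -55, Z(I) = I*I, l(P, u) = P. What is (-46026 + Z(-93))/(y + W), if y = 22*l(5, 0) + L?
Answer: -1749472459371/2276376925 ≈ -768.53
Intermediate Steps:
Z(I) = I²
W = -297959840/46806123 (W = -5 + (-18848/13377 + 453/10497) = -5 + (-18848*1/13377 + 453*(1/10497)) = -5 + (-18848/13377 + 151/3499) = -5 - 63929225/46806123 = -297959840/46806123 ≈ -6.3658)
y = 55 (y = 22*5 - 55 = 110 - 55 = 55)
(-46026 + Z(-93))/(y + W) = (-46026 + (-93)²)/(55 - 297959840/46806123) = (-46026 + 8649)/(2276376925/46806123) = -37377*46806123/2276376925 = -1749472459371/2276376925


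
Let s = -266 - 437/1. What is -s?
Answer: 703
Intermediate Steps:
s = -703 (s = -266 - 437*1 = -266 - 437 = -703)
-s = -1*(-703) = 703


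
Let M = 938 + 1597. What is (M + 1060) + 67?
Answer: 3662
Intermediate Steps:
M = 2535
(M + 1060) + 67 = (2535 + 1060) + 67 = 3595 + 67 = 3662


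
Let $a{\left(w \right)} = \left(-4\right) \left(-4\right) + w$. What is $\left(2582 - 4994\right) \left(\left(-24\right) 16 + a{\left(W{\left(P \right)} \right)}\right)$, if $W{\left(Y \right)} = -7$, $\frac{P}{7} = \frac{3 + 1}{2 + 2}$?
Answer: $904500$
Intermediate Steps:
$P = 7$ ($P = 7 \frac{3 + 1}{2 + 2} = 7 \cdot \frac{4}{4} = 7 \cdot 4 \cdot \frac{1}{4} = 7 \cdot 1 = 7$)
$a{\left(w \right)} = 16 + w$
$\left(2582 - 4994\right) \left(\left(-24\right) 16 + a{\left(W{\left(P \right)} \right)}\right) = \left(2582 - 4994\right) \left(\left(-24\right) 16 + \left(16 - 7\right)\right) = - 2412 \left(-384 + 9\right) = \left(-2412\right) \left(-375\right) = 904500$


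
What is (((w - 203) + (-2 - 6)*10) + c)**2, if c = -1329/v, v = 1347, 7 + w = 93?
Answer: 7902498816/201601 ≈ 39199.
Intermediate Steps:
w = 86 (w = -7 + 93 = 86)
c = -443/449 (c = -1329/1347 = -1329*1/1347 = -443/449 ≈ -0.98664)
(((w - 203) + (-2 - 6)*10) + c)**2 = (((86 - 203) + (-2 - 6)*10) - 443/449)**2 = ((-117 - 8*10) - 443/449)**2 = ((-117 - 80) - 443/449)**2 = (-197 - 443/449)**2 = (-88896/449)**2 = 7902498816/201601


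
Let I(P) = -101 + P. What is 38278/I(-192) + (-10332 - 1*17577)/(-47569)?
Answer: -1812668845/13937717 ≈ -130.05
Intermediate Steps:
38278/I(-192) + (-10332 - 1*17577)/(-47569) = 38278/(-101 - 192) + (-10332 - 1*17577)/(-47569) = 38278/(-293) + (-10332 - 17577)*(-1/47569) = 38278*(-1/293) - 27909*(-1/47569) = -38278/293 + 27909/47569 = -1812668845/13937717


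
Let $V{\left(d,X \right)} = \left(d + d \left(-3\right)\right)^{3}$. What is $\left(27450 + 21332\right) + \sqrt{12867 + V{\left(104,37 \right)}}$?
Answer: $48782 + i \sqrt{8986045} \approx 48782.0 + 2997.7 i$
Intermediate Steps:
$V{\left(d,X \right)} = - 8 d^{3}$ ($V{\left(d,X \right)} = \left(d - 3 d\right)^{3} = \left(- 2 d\right)^{3} = - 8 d^{3}$)
$\left(27450 + 21332\right) + \sqrt{12867 + V{\left(104,37 \right)}} = \left(27450 + 21332\right) + \sqrt{12867 - 8 \cdot 104^{3}} = 48782 + \sqrt{12867 - 8998912} = 48782 + \sqrt{-8986045} = 48782 + i \sqrt{8986045}$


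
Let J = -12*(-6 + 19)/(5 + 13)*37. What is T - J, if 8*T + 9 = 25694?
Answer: 84751/24 ≈ 3531.3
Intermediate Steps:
T = 25685/8 (T = -9/8 + (⅛)*25694 = -9/8 + 12847/4 = 25685/8 ≈ 3210.6)
J = -962/3 (J = -156/18*37 = -12*13/18*37 = -26/3*37 = -962/3 ≈ -320.67)
T - J = 25685/8 - 1*(-962/3) = 25685/8 + 962/3 = 84751/24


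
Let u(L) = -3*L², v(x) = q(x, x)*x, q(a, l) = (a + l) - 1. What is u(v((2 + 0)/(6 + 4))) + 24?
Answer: 14973/625 ≈ 23.957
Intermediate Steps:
q(a, l) = -1 + a + l
v(x) = x*(-1 + 2*x) (v(x) = (-1 + x + x)*x = (-1 + 2*x)*x = x*(-1 + 2*x))
u(v((2 + 0)/(6 + 4))) + 24 = -3*(-1 + 2*((2 + 0)/(6 + 4)))²*(2 + 0)²/(6 + 4)² + 24 = -3*(-1 + 2*(2/10))²/25 + 24 = -3*(-1 + 2*(2*(⅒)))²/25 + 24 = -3*(-1 + 2*(⅕))²/25 + 24 = -3*(-1 + ⅖)²/25 + 24 = -3*((⅕)*(-⅗))² + 24 = -3*(-3/25)² + 24 = -3*9/625 + 24 = -27/625 + 24 = 14973/625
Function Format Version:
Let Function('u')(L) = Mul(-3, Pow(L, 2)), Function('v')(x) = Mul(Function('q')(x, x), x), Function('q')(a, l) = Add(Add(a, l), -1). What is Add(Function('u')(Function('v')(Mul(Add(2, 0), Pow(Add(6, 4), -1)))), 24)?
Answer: Rational(14973, 625) ≈ 23.957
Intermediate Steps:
Function('q')(a, l) = Add(-1, a, l)
Function('v')(x) = Mul(x, Add(-1, Mul(2, x))) (Function('v')(x) = Mul(Add(-1, x, x), x) = Mul(Add(-1, Mul(2, x)), x) = Mul(x, Add(-1, Mul(2, x))))
Add(Function('u')(Function('v')(Mul(Add(2, 0), Pow(Add(6, 4), -1)))), 24) = Add(Mul(-3, Pow(Mul(Mul(Add(2, 0), Pow(Add(6, 4), -1)), Add(-1, Mul(2, Mul(Add(2, 0), Pow(Add(6, 4), -1))))), 2)), 24) = Add(Mul(-3, Pow(Mul(Mul(2, Pow(10, -1)), Add(-1, Mul(2, Mul(2, Pow(10, -1))))), 2)), 24) = Add(Mul(-3, Pow(Mul(Mul(2, Rational(1, 10)), Add(-1, Mul(2, Mul(2, Rational(1, 10))))), 2)), 24) = Add(Mul(-3, Pow(Mul(Rational(1, 5), Add(-1, Mul(2, Rational(1, 5)))), 2)), 24) = Add(Mul(-3, Pow(Mul(Rational(1, 5), Add(-1, Rational(2, 5))), 2)), 24) = Add(Mul(-3, Pow(Mul(Rational(1, 5), Rational(-3, 5)), 2)), 24) = Add(Mul(-3, Pow(Rational(-3, 25), 2)), 24) = Add(Mul(-3, Rational(9, 625)), 24) = Add(Rational(-27, 625), 24) = Rational(14973, 625)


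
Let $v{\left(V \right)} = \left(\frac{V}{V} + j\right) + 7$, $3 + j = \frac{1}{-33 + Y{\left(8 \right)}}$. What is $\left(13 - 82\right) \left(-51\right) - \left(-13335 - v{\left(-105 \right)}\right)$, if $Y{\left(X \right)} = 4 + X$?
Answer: $\frac{354038}{21} \approx 16859.0$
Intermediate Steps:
$j = - \frac{64}{21}$ ($j = -3 + \frac{1}{-33 + \left(4 + 8\right)} = -3 + \frac{1}{-33 + 12} = -3 + \frac{1}{-21} = -3 - \frac{1}{21} = - \frac{64}{21} \approx -3.0476$)
$v{\left(V \right)} = \frac{104}{21}$ ($v{\left(V \right)} = \left(\frac{V}{V} - \frac{64}{21}\right) + 7 = \left(1 - \frac{64}{21}\right) + 7 = - \frac{43}{21} + 7 = \frac{104}{21}$)
$\left(13 - 82\right) \left(-51\right) - \left(-13335 - v{\left(-105 \right)}\right) = \left(13 - 82\right) \left(-51\right) - \left(-13335 - \frac{104}{21}\right) = \left(-69\right) \left(-51\right) - \left(-13335 - \frac{104}{21}\right) = 3519 - - \frac{280139}{21} = 3519 + \frac{280139}{21} = \frac{354038}{21}$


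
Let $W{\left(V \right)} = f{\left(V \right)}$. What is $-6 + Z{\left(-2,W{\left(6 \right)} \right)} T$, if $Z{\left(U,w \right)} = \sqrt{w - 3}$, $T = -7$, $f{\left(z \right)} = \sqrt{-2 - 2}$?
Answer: $-6 - 7 \sqrt{-3 + 2 i} \approx -9.8517 - 12.721 i$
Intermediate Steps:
$f{\left(z \right)} = 2 i$ ($f{\left(z \right)} = \sqrt{-4} = 2 i$)
$W{\left(V \right)} = 2 i$
$Z{\left(U,w \right)} = \sqrt{-3 + w}$
$-6 + Z{\left(-2,W{\left(6 \right)} \right)} T = -6 + \sqrt{-3 + 2 i} \left(-7\right) = -6 - 7 \sqrt{-3 + 2 i}$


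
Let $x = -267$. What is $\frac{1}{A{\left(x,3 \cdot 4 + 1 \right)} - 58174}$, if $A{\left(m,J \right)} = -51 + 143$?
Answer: $- \frac{1}{58082} \approx -1.7217 \cdot 10^{-5}$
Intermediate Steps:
$A{\left(m,J \right)} = 92$
$\frac{1}{A{\left(x,3 \cdot 4 + 1 \right)} - 58174} = \frac{1}{92 - 58174} = \frac{1}{-58082} = - \frac{1}{58082}$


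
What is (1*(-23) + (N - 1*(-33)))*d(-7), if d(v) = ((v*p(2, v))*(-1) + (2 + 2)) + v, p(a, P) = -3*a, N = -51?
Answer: 1845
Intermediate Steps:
d(v) = 4 + 7*v (d(v) = ((v*(-3*2))*(-1) + (2 + 2)) + v = ((v*(-6))*(-1) + 4) + v = (-6*v*(-1) + 4) + v = (6*v + 4) + v = (4 + 6*v) + v = 4 + 7*v)
(1*(-23) + (N - 1*(-33)))*d(-7) = (1*(-23) + (-51 - 1*(-33)))*(4 + 7*(-7)) = (-23 + (-51 + 33))*(4 - 49) = (-23 - 18)*(-45) = -41*(-45) = 1845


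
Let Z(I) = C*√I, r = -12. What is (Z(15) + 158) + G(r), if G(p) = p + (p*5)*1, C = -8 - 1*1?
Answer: 86 - 9*√15 ≈ 51.143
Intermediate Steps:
C = -9 (C = -8 - 1 = -9)
Z(I) = -9*√I
G(p) = 6*p (G(p) = p + (5*p)*1 = p + 5*p = 6*p)
(Z(15) + 158) + G(r) = (-9*√15 + 158) + 6*(-12) = (158 - 9*√15) - 72 = 86 - 9*√15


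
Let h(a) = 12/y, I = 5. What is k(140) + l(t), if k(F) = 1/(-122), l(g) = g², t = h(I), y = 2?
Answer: 4391/122 ≈ 35.992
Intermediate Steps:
h(a) = 6 (h(a) = 12/2 = 12*(½) = 6)
t = 6
k(F) = -1/122
k(140) + l(t) = -1/122 + 6² = -1/122 + 36 = 4391/122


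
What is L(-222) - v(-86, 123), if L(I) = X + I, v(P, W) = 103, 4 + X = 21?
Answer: -308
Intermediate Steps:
X = 17 (X = -4 + 21 = 17)
L(I) = 17 + I
L(-222) - v(-86, 123) = (17 - 222) - 1*103 = -205 - 103 = -308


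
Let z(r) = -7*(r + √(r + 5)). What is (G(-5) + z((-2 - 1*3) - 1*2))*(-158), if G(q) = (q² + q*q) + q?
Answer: -14852 + 1106*I*√2 ≈ -14852.0 + 1564.1*I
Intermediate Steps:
G(q) = q + 2*q² (G(q) = (q² + q²) + q = 2*q² + q = q + 2*q²)
z(r) = -7*r - 7*√(5 + r) (z(r) = -7*(r + √(5 + r)) = -7*r - 7*√(5 + r))
(G(-5) + z((-2 - 1*3) - 1*2))*(-158) = (-5*(1 + 2*(-5)) + (-7*((-2 - 1*3) - 1*2) - 7*√(5 + ((-2 - 1*3) - 1*2))))*(-158) = (-5*(1 - 10) + (-7*((-2 - 3) - 2) - 7*√(5 + ((-2 - 3) - 2))))*(-158) = (-5*(-9) + (-7*(-5 - 2) - 7*√(5 + (-5 - 2))))*(-158) = (45 + (-7*(-7) - 7*√(5 - 7)))*(-158) = (45 + (49 - 7*I*√2))*(-158) = (94 - 7*I*√2)*(-158) = -14852 + 1106*I*√2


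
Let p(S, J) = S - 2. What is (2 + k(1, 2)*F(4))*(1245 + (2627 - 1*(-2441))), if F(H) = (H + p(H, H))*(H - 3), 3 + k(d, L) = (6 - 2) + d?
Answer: 88382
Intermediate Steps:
p(S, J) = -2 + S
k(d, L) = 1 + d (k(d, L) = -3 + ((6 - 2) + d) = -3 + (4 + d) = 1 + d)
F(H) = (-3 + H)*(-2 + 2*H) (F(H) = (H + (-2 + H))*(H - 3) = (-2 + 2*H)*(-3 + H) = (-3 + H)*(-2 + 2*H))
(2 + k(1, 2)*F(4))*(1245 + (2627 - 1*(-2441))) = (2 + (1 + 1)*(6 - 8*4 + 2*4²))*(1245 + (2627 - 1*(-2441))) = (2 + 2*(6 - 32 + 2*16))*(1245 + (2627 + 2441)) = (2 + 2*(6 - 32 + 32))*(1245 + 5068) = (2 + 2*6)*6313 = (2 + 12)*6313 = 14*6313 = 88382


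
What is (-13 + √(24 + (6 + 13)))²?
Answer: (13 - √43)² ≈ 41.507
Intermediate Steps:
(-13 + √(24 + (6 + 13)))² = (-13 + √(24 + 19))² = (-13 + √43)²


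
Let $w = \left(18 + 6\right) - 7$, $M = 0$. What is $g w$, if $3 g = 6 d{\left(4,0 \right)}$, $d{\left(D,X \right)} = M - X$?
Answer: $0$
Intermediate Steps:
$d{\left(D,X \right)} = - X$ ($d{\left(D,X \right)} = 0 - X = - X$)
$w = 17$ ($w = 24 - 7 = 17$)
$g = 0$ ($g = \frac{6 \left(\left(-1\right) 0\right)}{3} = \frac{6 \cdot 0}{3} = \frac{1}{3} \cdot 0 = 0$)
$g w = 0 \cdot 17 = 0$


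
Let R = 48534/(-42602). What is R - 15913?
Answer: -338987080/21301 ≈ -15914.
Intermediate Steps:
R = -24267/21301 (R = 48534*(-1/42602) = -24267/21301 ≈ -1.1392)
R - 15913 = -24267/21301 - 15913 = -338987080/21301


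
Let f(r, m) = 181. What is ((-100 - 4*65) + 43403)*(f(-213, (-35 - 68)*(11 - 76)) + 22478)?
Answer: 975311337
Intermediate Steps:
((-100 - 4*65) + 43403)*(f(-213, (-35 - 68)*(11 - 76)) + 22478) = ((-100 - 4*65) + 43403)*(181 + 22478) = ((-100 - 260) + 43403)*22659 = (-360 + 43403)*22659 = 43043*22659 = 975311337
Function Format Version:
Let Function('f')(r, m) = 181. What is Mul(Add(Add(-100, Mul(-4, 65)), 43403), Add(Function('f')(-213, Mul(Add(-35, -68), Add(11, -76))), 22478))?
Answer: 975311337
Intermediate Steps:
Mul(Add(Add(-100, Mul(-4, 65)), 43403), Add(Function('f')(-213, Mul(Add(-35, -68), Add(11, -76))), 22478)) = Mul(Add(Add(-100, Mul(-4, 65)), 43403), Add(181, 22478)) = Mul(Add(Add(-100, -260), 43403), 22659) = Mul(Add(-360, 43403), 22659) = Mul(43043, 22659) = 975311337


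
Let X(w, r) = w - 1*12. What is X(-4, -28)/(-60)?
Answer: 4/15 ≈ 0.26667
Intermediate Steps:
X(w, r) = -12 + w (X(w, r) = w - 12 = -12 + w)
X(-4, -28)/(-60) = (-12 - 4)/(-60) = -16*(-1/60) = 4/15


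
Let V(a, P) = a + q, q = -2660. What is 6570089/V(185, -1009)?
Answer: -6570089/2475 ≈ -2654.6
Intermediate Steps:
V(a, P) = -2660 + a (V(a, P) = a - 2660 = -2660 + a)
6570089/V(185, -1009) = 6570089/(-2660 + 185) = 6570089/(-2475) = 6570089*(-1/2475) = -6570089/2475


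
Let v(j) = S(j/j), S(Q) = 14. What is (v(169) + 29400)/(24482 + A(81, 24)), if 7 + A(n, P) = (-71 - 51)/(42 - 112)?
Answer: 514745/428343 ≈ 1.2017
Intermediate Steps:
A(n, P) = -184/35 (A(n, P) = -7 + (-71 - 51)/(42 - 112) = -7 - 122/(-70) = -7 - 122*(-1/70) = -7 + 61/35 = -184/35)
v(j) = 14
(v(169) + 29400)/(24482 + A(81, 24)) = (14 + 29400)/(24482 - 184/35) = 29414/(856686/35) = 29414*(35/856686) = 514745/428343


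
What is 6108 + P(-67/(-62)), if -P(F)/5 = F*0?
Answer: 6108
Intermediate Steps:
P(F) = 0 (P(F) = -5*F*0 = -5*0 = 0)
6108 + P(-67/(-62)) = 6108 + 0 = 6108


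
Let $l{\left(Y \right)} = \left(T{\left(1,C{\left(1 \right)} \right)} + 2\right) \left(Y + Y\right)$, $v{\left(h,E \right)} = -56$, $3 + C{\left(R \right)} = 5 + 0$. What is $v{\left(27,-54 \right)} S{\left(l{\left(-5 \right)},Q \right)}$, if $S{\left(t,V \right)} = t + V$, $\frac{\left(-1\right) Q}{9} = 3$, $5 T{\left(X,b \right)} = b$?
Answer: $2856$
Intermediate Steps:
$C{\left(R \right)} = 2$ ($C{\left(R \right)} = -3 + \left(5 + 0\right) = -3 + 5 = 2$)
$T{\left(X,b \right)} = \frac{b}{5}$
$Q = -27$ ($Q = \left(-9\right) 3 = -27$)
$l{\left(Y \right)} = \frac{24 Y}{5}$ ($l{\left(Y \right)} = \left(\frac{1}{5} \cdot 2 + 2\right) \left(Y + Y\right) = \left(\frac{2}{5} + 2\right) 2 Y = \frac{12 \cdot 2 Y}{5} = \frac{24 Y}{5}$)
$S{\left(t,V \right)} = V + t$
$v{\left(27,-54 \right)} S{\left(l{\left(-5 \right)},Q \right)} = - 56 \left(-27 + \frac{24}{5} \left(-5\right)\right) = - 56 \left(-27 - 24\right) = \left(-56\right) \left(-51\right) = 2856$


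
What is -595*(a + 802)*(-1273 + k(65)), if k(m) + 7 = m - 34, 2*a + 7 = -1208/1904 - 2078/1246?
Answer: 210949161805/356 ≈ 5.9255e+8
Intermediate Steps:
a = -197039/42364 (a = -7/2 + (-1208/1904 - 2078/1246)/2 = -7/2 + (-1208*1/1904 - 2078*1/1246)/2 = -7/2 + (-151/238 - 1039/623)/2 = -7/2 + (½)*(-48765/21182) = -7/2 - 48765/42364 = -197039/42364 ≈ -4.6511)
k(m) = -41 + m (k(m) = -7 + (m - 34) = -7 + (-34 + m) = -41 + m)
-595*(a + 802)*(-1273 + k(65)) = -595*(-197039/42364 + 802)*(-1273 + (-41 + 65)) = -168894445*(-1273 + 24)/356 = -168894445*(-1249)/356 = -595*(-42189832361/42364) = 210949161805/356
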